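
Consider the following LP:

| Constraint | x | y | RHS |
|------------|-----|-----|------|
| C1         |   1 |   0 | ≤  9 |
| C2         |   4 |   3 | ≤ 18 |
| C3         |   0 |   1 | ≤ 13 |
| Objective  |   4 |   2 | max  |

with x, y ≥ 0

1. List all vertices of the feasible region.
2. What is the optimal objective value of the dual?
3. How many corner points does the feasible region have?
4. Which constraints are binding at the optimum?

1. (0, 0), (4.5, 0), (0, 6)
2. 18 (by strong duality, equal to the primal optimum)
3. 3
4. C2, y ≥ 0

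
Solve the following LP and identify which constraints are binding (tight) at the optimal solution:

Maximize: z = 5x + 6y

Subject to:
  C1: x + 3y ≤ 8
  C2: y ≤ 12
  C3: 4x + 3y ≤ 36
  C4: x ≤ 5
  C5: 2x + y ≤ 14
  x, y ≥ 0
Optimal: x = 5, y = 1
Binding: C1, C4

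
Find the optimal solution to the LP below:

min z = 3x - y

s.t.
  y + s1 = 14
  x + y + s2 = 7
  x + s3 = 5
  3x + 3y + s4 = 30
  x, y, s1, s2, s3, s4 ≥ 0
Each vertex is the intersection of two constraint boundaries that also satisfies all remaining constraints:
  x = 0 and y = 0 → (0, 0)
  x = 5 and y = 0 → (5, 0)
  x + y = 7 and x = 5 → (5, 2)
  x + y = 7 and x = 0 → (0, 7)

Evaluating z = 3x - y at each vertex:
  (0, 0): z = 0
  (5, 0): z = 15
  (5, 2): z = 13
  (0, 7): z = -7

The minimum is at (0, 7) with z = -7.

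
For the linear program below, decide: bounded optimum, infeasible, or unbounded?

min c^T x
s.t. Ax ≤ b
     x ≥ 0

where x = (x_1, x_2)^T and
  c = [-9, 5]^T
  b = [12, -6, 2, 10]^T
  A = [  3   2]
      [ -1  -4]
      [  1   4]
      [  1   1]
One constraint requires x_1 + 4x_2 ≤ 2, while the constraint -x_1 - 4x_2 ≤ -6 is equivalent to x_1 + 4x_2 ≥ 6. Together they would need 6 ≤ x_1 + 4x_2 ≤ 2, which is impossible since 6 > 2. No point satisfies all constraints.

Infeasible — the constraint set is empty.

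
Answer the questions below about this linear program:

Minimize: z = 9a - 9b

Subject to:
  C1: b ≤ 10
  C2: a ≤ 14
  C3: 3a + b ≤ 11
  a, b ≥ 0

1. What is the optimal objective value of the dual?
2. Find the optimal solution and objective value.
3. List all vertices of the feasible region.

1. -90 (by strong duality, equal to the primal optimum)
2. a = 0, b = 10, z = -90
3. (0, 0), (3.667, 0), (0.3333, 10), (0, 10)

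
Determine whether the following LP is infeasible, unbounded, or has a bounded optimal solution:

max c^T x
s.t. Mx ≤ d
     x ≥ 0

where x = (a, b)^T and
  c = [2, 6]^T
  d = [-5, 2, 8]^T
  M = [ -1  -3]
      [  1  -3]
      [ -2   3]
Feasible point: (0, 2) satisfies every constraint, so the LP is feasible.
Direction d = (3, 1): for each constraint row a, a·d ≤ 0 —
  (-1)(3) + (-3)(1) = -6 ≤ 0
  (1)(3) + (-3)(1) = 0 ≤ 0
  (-2)(3) + (3)(1) = -3 ≤ 0
and d ≥ 0, so (0, 2) + t·d stays feasible for every t ≥ 0. Along this ray z = 2a + 6b changes by 12 per unit t, so z → +∞.

Unbounded: there is a feasible ray along which z → +∞.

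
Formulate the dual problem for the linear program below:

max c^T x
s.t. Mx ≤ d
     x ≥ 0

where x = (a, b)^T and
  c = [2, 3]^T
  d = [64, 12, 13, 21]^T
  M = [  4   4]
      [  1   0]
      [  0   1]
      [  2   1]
Minimize: z = 64y1 + 12y2 + 13y3 + 21y4

Subject to:
  C1: -4y1 - y2 - 2y4 ≤ -2
  C2: -4y1 - y3 - y4 ≤ -3
  y1, y2, y3, y4 ≥ 0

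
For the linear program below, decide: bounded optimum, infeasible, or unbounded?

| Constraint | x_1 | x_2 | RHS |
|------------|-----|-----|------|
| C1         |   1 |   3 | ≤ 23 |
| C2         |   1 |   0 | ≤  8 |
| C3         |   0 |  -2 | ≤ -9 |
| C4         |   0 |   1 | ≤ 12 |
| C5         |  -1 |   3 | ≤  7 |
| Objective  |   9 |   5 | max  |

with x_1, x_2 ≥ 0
The point (8, 5) satisfies every constraint, so the LP is feasible; the constraints give x_1 ≤ 8 and x_2 ≤ 12, which with x_1, x_2 ≥ 0 keep the feasible region inside a bounded box. A feasible, bounded LP attains a finite optimum at a vertex.

Evaluating z = 9x_1 + 5x_2 at each vertex:
  (6.5, 4.5): z = 81
  (8, 4.5): z = 94.5
  (8, 5): z = 97

Feasible with finite optimum z* = 97 at (8, 5).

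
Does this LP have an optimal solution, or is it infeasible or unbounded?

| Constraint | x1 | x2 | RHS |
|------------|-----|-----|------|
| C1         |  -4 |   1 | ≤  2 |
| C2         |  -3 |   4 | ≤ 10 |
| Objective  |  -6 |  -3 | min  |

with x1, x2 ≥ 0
Feasible point: (0, 0) satisfies every constraint, so the LP is feasible.
Direction d = (1, 0): for each constraint row a, a·d ≤ 0 —
  (-4)(1) + (1)(0) = -4 ≤ 0
  (-3)(1) + (4)(0) = -3 ≤ 0
and d ≥ 0, so (0, 0) + t·d stays feasible for every t ≥ 0. Along this ray z = -6x1 - 3x2 changes by -6 per unit t, so z → −∞.

The LP is unbounded; z can be made arbitrarily small.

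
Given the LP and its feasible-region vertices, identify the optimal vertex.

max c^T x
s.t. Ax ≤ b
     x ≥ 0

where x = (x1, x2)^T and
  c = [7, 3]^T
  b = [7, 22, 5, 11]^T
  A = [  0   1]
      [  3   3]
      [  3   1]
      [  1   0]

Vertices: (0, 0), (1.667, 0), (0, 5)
(0, 5) with z = 15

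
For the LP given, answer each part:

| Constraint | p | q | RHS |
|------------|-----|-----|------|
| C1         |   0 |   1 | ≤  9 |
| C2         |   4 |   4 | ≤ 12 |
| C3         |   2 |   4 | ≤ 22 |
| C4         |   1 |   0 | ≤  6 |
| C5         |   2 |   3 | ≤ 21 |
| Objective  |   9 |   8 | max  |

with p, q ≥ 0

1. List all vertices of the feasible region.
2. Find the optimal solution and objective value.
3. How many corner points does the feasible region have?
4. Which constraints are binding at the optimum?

1. (0, 0), (3, 0), (0, 3)
2. p = 3, q = 0, z = 27
3. 3
4. C2, q ≥ 0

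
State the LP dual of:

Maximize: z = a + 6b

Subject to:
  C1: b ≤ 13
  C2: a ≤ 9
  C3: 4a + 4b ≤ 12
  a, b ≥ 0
Minimize: z = 13y1 + 9y2 + 12y3

Subject to:
  C1: -y2 - 4y3 ≤ -1
  C2: -y1 - 4y3 ≤ -6
  y1, y2, y3 ≥ 0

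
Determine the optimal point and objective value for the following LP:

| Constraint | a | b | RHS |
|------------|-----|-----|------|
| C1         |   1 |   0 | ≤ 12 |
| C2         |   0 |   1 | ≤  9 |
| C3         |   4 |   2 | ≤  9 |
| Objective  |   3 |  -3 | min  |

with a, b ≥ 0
Each vertex is the intersection of two constraint boundaries that also satisfies all remaining constraints:
  a = 0 and b = 0 → (0, 0)
  4a + 2b = 9 and b = 0 → (2.25, 0)
  4a + 2b = 9 and a = 0 → (0, 4.5)

Evaluating z = 3a - 3b at each vertex:
  (0, 0): z = 0
  (2.25, 0): z = 6.75
  (0, 4.5): z = -13.5

The minimum is at (0, 4.5) with z = -13.5.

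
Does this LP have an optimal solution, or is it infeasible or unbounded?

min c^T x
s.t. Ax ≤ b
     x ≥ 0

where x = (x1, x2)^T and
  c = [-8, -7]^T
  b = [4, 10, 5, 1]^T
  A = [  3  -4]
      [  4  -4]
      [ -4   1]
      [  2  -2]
Feasible point: (0, 0) satisfies every constraint, so the LP is feasible.
Direction d = (1, 1): for each constraint row a, a·d ≤ 0 —
  (3)(1) + (-4)(1) = -1 ≤ 0
  (4)(1) + (-4)(1) = 0 ≤ 0
  (-4)(1) + (1)(1) = -3 ≤ 0
  (2)(1) + (-2)(1) = 0 ≤ 0
and d ≥ 0, so (0, 0) + t·d stays feasible for every t ≥ 0. Along this ray z = -8x1 - 7x2 changes by -15 per unit t, so z → −∞.

Unbounded — the objective can decrease without bound over the feasible region.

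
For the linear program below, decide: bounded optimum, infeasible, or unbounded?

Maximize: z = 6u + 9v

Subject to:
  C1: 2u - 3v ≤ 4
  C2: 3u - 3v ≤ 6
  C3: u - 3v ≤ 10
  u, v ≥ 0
Feasible point: (0, 0) satisfies every constraint, so the LP is feasible.
Direction d = (0, 1): for each constraint row a, a·d ≤ 0 —
  (2)(0) + (-3)(1) = -3 ≤ 0
  (3)(0) + (-3)(1) = -3 ≤ 0
  (1)(0) + (-3)(1) = -3 ≤ 0
and d ≥ 0, so (0, 0) + t·d stays feasible for every t ≥ 0. Along this ray z = 6u + 9v changes by 9 per unit t, so z → +∞.

The LP is unbounded; z can be made arbitrarily large.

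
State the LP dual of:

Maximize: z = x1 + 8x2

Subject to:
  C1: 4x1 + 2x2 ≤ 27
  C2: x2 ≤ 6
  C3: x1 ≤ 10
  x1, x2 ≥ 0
Minimize: z = 27y1 + 6y2 + 10y3

Subject to:
  C1: -4y1 - y3 ≤ -1
  C2: -2y1 - y2 ≤ -8
  y1, y2, y3 ≥ 0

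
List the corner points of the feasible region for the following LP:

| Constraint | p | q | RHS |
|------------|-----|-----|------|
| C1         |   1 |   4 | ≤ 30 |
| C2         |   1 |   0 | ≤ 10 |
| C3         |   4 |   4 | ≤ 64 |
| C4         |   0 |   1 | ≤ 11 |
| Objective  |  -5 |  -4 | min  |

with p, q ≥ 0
Each vertex is the intersection of two constraint boundaries that also satisfies all remaining constraints:
  p = 0 and q = 0 → (0, 0)
  p = 10 and q = 0 → (10, 0)
  p + 4q = 30 and p = 10 → (10, 5)
  p + 4q = 30 and p = 0 → (0, 7.5)

Vertices: (0, 0), (10, 0), (10, 5), (0, 7.5)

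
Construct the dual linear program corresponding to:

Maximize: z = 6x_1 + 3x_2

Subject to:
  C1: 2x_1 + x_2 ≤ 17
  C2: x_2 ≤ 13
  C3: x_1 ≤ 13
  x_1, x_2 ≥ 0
Minimize: z = 17y1 + 13y2 + 13y3

Subject to:
  C1: -2y1 - y3 ≤ -6
  C2: -y1 - y2 ≤ -3
  y1, y2, y3 ≥ 0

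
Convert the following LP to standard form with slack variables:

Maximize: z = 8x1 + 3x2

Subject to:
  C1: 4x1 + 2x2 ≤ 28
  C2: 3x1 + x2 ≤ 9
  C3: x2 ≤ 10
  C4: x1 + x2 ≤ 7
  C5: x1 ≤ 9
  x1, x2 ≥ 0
max z = 8x1 + 3x2

s.t.
  4x1 + 2x2 + s1 = 28
  3x1 + x2 + s2 = 9
  x2 + s3 = 10
  x1 + x2 + s4 = 7
  x1 + s5 = 9
  x1, x2, s1, s2, s3, s4, s5 ≥ 0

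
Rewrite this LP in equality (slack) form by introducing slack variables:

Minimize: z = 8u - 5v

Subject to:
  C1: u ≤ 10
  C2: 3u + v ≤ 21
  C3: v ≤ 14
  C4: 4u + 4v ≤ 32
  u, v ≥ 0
min z = 8u - 5v

s.t.
  u + s1 = 10
  3u + v + s2 = 21
  v + s3 = 14
  4u + 4v + s4 = 32
  u, v, s1, s2, s3, s4 ≥ 0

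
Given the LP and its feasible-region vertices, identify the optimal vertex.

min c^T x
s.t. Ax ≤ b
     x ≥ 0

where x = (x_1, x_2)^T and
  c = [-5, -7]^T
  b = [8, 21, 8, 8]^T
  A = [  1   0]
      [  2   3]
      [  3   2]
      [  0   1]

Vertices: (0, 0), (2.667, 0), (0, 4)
(0, 4) with z = -28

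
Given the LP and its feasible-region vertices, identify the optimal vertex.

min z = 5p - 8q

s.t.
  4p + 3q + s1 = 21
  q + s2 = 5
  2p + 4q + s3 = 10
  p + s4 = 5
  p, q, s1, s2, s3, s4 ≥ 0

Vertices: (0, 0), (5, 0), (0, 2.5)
(0, 2.5) with z = -20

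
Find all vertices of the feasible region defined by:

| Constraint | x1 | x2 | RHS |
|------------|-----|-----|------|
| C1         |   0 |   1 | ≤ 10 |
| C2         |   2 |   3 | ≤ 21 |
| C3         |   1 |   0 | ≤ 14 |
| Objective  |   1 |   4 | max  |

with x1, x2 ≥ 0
Each vertex is the intersection of two constraint boundaries that also satisfies all remaining constraints:
  x1 = 0 and x2 = 0 → (0, 0)
  2x1 + 3x2 = 21 and x2 = 0 → (10.5, 0)
  2x1 + 3x2 = 21 and x1 = 0 → (0, 7)

Vertices: (0, 0), (10.5, 0), (0, 7)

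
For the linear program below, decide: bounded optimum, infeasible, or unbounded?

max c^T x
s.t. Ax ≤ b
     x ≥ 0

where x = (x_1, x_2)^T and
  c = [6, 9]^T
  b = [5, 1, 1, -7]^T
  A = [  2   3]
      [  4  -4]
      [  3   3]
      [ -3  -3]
One constraint requires 3x_1 + 3x_2 ≤ 1, while the constraint -3x_1 - 3x_2 ≤ -7 is equivalent to 3x_1 + 3x_2 ≥ 7. Together they would need 7 ≤ 3x_1 + 3x_2 ≤ 1, which is impossible since 7 > 1. No point satisfies all constraints.

Infeasible — the constraint set is empty.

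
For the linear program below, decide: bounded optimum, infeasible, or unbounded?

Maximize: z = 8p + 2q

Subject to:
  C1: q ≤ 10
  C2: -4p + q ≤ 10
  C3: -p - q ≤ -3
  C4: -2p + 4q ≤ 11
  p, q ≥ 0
Feasible point: (1, 2) satisfies every constraint, so the LP is feasible.
Direction d = (1, 0): for each constraint row a, a·d ≤ 0 —
  (0)(1) + (1)(0) = 0 ≤ 0
  (-4)(1) + (1)(0) = -4 ≤ 0
  (-1)(1) + (-1)(0) = -1 ≤ 0
  (-2)(1) + (4)(0) = -2 ≤ 0
and d ≥ 0, so (1, 2) + t·d stays feasible for every t ≥ 0. Along this ray z = 8p + 2q changes by 8 per unit t, so z → +∞.

The LP is unbounded; z can be made arbitrarily large.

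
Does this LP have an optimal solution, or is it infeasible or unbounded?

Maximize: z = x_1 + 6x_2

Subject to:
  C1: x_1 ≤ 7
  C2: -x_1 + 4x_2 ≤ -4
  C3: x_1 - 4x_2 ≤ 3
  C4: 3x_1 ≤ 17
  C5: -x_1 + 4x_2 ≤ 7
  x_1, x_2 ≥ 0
C3 requires x_1 - 4x_2 ≤ 3, while C2 (-x_1 + 4x_2 ≤ -4) is equivalent to x_1 - 4x_2 ≥ 4. Together they would need 4 ≤ x_1 - 4x_2 ≤ 3, which is impossible since 4 > 3. No point satisfies all constraints.

The feasible region is empty; the LP is infeasible.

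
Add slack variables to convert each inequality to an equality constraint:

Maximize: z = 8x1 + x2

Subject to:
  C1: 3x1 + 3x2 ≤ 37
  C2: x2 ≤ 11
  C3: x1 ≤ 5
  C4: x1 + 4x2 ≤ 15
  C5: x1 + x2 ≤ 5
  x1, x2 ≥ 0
max z = 8x1 + x2

s.t.
  3x1 + 3x2 + s1 = 37
  x2 + s2 = 11
  x1 + s3 = 5
  x1 + 4x2 + s4 = 15
  x1 + x2 + s5 = 5
  x1, x2, s1, s2, s3, s4, s5 ≥ 0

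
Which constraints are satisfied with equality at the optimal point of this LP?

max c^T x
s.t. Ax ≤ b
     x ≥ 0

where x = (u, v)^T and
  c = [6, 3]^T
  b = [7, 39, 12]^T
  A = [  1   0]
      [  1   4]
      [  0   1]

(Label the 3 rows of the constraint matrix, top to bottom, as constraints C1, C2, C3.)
Optimal: u = 7, v = 8
Slack at optimum:
  C1: slack = 0 (binding)
  C2: slack = 0 (binding)
  C3: slack = 4
  u ≥ 0: u = 7
  v ≥ 0: v = 8
Binding constraints: C1, C2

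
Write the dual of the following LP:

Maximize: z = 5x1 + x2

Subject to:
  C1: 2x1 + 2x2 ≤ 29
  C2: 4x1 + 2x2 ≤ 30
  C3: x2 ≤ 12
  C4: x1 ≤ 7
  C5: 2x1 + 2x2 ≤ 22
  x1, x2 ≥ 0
Minimize: z = 29y1 + 30y2 + 12y3 + 7y4 + 22y5

Subject to:
  C1: -2y1 - 4y2 - y4 - 2y5 ≤ -5
  C2: -2y1 - 2y2 - y3 - 2y5 ≤ -1
  y1, y2, y3, y4, y5 ≥ 0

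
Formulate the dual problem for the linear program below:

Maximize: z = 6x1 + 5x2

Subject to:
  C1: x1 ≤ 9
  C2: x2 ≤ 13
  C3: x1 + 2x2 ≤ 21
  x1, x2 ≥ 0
Minimize: z = 9y1 + 13y2 + 21y3

Subject to:
  C1: -y1 - y3 ≤ -6
  C2: -y2 - 2y3 ≤ -5
  y1, y2, y3 ≥ 0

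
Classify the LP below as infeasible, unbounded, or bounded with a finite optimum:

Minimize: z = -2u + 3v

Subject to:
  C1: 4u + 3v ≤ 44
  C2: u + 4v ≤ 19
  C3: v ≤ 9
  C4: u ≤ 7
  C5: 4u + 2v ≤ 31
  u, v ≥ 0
The point (7, 0) satisfies every constraint, so the LP is feasible; the constraints give u ≤ 7 and v ≤ 9, which with u, v ≥ 0 keep the feasible region inside a bounded box. A feasible, bounded LP attains a finite optimum at a vertex.

Feasible with finite optimum z* = -14 at (7, 0).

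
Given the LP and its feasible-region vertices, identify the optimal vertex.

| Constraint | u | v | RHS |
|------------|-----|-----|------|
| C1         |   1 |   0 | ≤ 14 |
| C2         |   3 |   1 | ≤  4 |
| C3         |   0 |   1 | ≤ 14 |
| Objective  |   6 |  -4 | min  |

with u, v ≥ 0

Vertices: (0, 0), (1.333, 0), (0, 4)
(0, 4) with z = -16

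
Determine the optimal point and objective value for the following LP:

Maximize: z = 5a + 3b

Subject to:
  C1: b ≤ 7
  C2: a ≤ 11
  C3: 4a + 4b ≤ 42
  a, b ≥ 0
Each vertex is the intersection of two constraint boundaries that also satisfies all remaining constraints:
  a = 0 and b = 0 → (0, 0)
  4a + 4b = 42 and b = 0 → (10.5, 0)
  b = 7 and 4a + 4b = 42 → (3.5, 7)
  b = 7 and a = 0 → (0, 7)

Evaluating z = 5a + 3b at each vertex:
  (0, 0): z = 0
  (10.5, 0): z = 52.5
  (3.5, 7): z = 38.5
  (0, 7): z = 21

The maximum is at (10.5, 0) with z = 52.5.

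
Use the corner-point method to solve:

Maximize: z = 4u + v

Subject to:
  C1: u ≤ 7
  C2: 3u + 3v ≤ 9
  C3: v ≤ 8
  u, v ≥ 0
u = 3, v = 0, z = 12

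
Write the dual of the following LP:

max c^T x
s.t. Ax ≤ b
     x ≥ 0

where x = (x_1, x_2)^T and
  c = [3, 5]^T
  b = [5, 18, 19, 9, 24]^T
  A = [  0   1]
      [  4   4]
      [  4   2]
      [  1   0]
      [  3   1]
Minimize: z = 5y1 + 18y2 + 19y3 + 9y4 + 24y5

Subject to:
  C1: -4y2 - 4y3 - y4 - 3y5 ≤ -3
  C2: -y1 - 4y2 - 2y3 - y5 ≤ -5
  y1, y2, y3, y4, y5 ≥ 0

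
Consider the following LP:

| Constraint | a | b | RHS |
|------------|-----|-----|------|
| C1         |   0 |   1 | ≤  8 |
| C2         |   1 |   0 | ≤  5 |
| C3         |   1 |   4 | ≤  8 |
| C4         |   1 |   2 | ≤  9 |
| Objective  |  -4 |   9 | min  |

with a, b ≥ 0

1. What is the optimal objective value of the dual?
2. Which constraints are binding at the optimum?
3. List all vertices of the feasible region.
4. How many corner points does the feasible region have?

1. -20 (by strong duality, equal to the primal optimum)
2. C2, b ≥ 0
3. (0, 0), (5, 0), (5, 0.75), (0, 2)
4. 4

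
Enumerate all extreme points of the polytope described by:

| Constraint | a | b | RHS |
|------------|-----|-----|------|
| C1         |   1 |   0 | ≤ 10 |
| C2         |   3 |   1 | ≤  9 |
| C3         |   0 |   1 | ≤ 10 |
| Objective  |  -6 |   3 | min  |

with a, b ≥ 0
Each vertex is the intersection of two constraint boundaries that also satisfies all remaining constraints:
  a = 0 and b = 0 → (0, 0)
  3a + b = 9 and b = 0 → (3, 0)
  3a + b = 9 and a = 0 → (0, 9)

Vertices: (0, 0), (3, 0), (0, 9)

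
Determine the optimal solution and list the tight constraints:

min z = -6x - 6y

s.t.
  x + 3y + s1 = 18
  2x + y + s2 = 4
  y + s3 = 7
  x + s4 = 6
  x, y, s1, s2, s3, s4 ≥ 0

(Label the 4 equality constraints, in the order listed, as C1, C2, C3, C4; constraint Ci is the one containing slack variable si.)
Optimal: x = 0, y = 4
Binding: C2, x ≥ 0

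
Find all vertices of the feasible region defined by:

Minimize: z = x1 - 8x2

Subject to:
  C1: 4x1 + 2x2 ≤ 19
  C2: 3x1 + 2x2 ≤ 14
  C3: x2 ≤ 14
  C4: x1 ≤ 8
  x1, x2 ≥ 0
Each vertex is the intersection of two constraint boundaries that also satisfies all remaining constraints:
  x1 = 0 and x2 = 0 → (0, 0)
  3x1 + 2x2 = 14 and x2 = 0 → (4.667, 0)
  3x1 + 2x2 = 14 and x1 = 0 → (0, 7)

Vertices: (0, 0), (4.667, 0), (0, 7)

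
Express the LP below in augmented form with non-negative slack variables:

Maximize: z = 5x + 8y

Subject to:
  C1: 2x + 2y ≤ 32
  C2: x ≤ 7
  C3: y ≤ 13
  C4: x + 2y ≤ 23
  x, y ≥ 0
max z = 5x + 8y

s.t.
  2x + 2y + s1 = 32
  x + s2 = 7
  y + s3 = 13
  x + 2y + s4 = 23
  x, y, s1, s2, s3, s4 ≥ 0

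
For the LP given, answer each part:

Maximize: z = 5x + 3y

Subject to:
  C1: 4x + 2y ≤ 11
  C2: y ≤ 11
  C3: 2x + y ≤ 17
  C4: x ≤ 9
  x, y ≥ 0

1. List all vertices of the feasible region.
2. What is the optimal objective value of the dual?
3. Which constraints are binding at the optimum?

1. (0, 0), (2.75, 0), (0, 5.5)
2. 16.5 (by strong duality, equal to the primal optimum)
3. C1, x ≥ 0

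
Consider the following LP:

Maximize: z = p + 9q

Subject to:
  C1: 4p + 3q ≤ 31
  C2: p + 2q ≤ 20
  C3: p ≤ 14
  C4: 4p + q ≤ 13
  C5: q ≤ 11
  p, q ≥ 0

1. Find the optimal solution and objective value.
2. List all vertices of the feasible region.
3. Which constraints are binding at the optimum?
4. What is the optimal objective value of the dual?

1. p = 0, q = 10, z = 90
2. (0, 0), (3.25, 0), (1, 9), (0.4, 9.8), (0, 10)
3. C2, p ≥ 0
4. 90 (by strong duality, equal to the primal optimum)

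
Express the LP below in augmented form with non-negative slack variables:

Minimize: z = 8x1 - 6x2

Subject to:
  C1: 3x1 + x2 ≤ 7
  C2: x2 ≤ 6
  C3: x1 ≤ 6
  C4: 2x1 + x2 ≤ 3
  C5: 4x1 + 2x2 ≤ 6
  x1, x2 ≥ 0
min z = 8x1 - 6x2

s.t.
  3x1 + x2 + s1 = 7
  x2 + s2 = 6
  x1 + s3 = 6
  2x1 + x2 + s4 = 3
  4x1 + 2x2 + s5 = 6
  x1, x2, s1, s2, s3, s4, s5 ≥ 0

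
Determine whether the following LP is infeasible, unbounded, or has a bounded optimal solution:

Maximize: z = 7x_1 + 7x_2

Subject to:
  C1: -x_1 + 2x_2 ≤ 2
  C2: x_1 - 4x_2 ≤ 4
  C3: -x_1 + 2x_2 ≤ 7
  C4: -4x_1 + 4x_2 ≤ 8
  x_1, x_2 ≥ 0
Feasible point: (0, 0) satisfies every constraint, so the LP is feasible.
Direction d = (2, 1): for each constraint row a, a·d ≤ 0 —
  (-1)(2) + (2)(1) = 0 ≤ 0
  (1)(2) + (-4)(1) = -2 ≤ 0
  (-1)(2) + (2)(1) = 0 ≤ 0
  (-4)(2) + (4)(1) = -4 ≤ 0
and d ≥ 0, so (0, 0) + t·d stays feasible for every t ≥ 0. Along this ray z = 7x_1 + 7x_2 changes by 21 per unit t, so z → +∞.

Unbounded: there is a feasible ray along which z → +∞.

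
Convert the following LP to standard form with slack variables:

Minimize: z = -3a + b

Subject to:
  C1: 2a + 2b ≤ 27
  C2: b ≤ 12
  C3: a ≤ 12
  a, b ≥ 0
min z = -3a + b

s.t.
  2a + 2b + s1 = 27
  b + s2 = 12
  a + s3 = 12
  a, b, s1, s2, s3 ≥ 0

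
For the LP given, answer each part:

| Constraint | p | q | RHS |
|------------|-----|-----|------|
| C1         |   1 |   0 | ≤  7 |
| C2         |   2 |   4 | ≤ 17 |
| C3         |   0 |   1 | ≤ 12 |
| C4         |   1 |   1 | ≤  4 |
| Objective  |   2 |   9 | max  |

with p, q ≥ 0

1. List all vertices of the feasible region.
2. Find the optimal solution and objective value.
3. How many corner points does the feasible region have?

1. (0, 0), (4, 0), (0, 4)
2. p = 0, q = 4, z = 36
3. 3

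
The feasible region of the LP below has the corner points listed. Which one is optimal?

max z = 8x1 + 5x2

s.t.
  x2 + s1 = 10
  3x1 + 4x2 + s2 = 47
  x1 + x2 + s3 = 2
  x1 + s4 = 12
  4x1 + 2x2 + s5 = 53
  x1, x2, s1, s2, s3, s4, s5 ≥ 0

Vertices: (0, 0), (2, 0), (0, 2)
Evaluating z = 8x1 + 5x2 at each vertex:
  (0, 0): z = 0
  (2, 0): z = 16
  (0, 2): z = 10

The largest value is z = 16, attained at (2, 0).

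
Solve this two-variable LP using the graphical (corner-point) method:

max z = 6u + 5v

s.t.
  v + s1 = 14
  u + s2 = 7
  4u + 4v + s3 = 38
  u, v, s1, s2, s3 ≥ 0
Each vertex is the intersection of two constraint boundaries that also satisfies all remaining constraints:
  u = 0 and v = 0 → (0, 0)
  u = 7 and v = 0 → (7, 0)
  u = 7 and 4u + 4v = 38 → (7, 2.5)
  4u + 4v = 38 and u = 0 → (0, 9.5)

Evaluating z = 6u + 5v at each vertex:
  (0, 0): z = 0
  (7, 0): z = 42
  (7, 2.5): z = 54.5
  (0, 9.5): z = 47.5

The maximum is at (7, 2.5) with z = 54.5.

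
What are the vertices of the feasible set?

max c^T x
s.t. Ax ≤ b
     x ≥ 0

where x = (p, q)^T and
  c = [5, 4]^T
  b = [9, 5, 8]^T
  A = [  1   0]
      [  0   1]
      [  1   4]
Each vertex is the intersection of two constraint boundaries that also satisfies all remaining constraints:
  p = 0 and q = 0 → (0, 0)
  p + 4q = 8 and q = 0 → (8, 0)
  p + 4q = 8 and p = 0 → (0, 2)

Vertices: (0, 0), (8, 0), (0, 2)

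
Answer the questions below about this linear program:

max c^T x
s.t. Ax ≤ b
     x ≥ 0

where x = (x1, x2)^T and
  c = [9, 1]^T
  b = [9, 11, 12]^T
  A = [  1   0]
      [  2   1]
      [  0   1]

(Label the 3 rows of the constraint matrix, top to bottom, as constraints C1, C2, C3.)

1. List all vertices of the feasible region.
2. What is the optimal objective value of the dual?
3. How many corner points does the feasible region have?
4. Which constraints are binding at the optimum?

1. (0, 0), (5.5, 0), (0, 11)
2. 49.5 (by strong duality, equal to the primal optimum)
3. 3
4. C2, x2 ≥ 0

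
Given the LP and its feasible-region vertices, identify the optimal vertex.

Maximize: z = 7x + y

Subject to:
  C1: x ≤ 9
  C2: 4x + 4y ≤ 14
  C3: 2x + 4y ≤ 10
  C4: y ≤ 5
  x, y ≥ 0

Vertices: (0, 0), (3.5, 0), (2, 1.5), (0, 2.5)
Evaluating z = 7x + y at each vertex:
  (0, 0): z = 0
  (3.5, 0): z = 24.5
  (2, 1.5): z = 15.5
  (0, 2.5): z = 2.5

The largest value is z = 24.5, attained at (3.5, 0).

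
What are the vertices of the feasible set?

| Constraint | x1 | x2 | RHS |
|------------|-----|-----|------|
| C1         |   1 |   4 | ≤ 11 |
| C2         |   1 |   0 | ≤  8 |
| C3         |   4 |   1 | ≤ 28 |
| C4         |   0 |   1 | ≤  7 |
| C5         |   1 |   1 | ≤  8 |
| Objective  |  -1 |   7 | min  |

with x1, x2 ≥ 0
Each vertex is the intersection of two constraint boundaries that also satisfies all remaining constraints:
  x1 = 0 and x2 = 0 → (0, 0)
  4x1 + x2 = 28 and x2 = 0 → (7, 0)
  x1 + 4x2 = 11 and 4x1 + x2 = 28 → (6.733, 1.067)
  x1 + 4x2 = 11 and x1 = 0 → (0, 2.75)

Vertices: (0, 0), (7, 0), (6.733, 1.067), (0, 2.75)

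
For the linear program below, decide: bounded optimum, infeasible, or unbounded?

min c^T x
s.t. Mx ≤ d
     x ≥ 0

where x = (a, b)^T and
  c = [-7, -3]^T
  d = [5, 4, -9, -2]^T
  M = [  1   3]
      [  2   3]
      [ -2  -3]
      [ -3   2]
One constraint requires 2a + 3b ≤ 4, while the constraint -2a - 3b ≤ -9 is equivalent to 2a + 3b ≥ 9. Together they would need 9 ≤ 2a + 3b ≤ 4, which is impossible since 9 > 4. No point satisfies all constraints.

Infeasible: no point satisfies all constraints simultaneously.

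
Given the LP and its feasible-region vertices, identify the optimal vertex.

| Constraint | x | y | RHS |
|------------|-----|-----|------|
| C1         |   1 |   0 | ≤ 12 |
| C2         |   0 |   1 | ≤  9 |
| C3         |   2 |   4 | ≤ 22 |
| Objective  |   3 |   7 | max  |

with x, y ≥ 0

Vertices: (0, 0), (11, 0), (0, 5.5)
(0, 5.5) with z = 38.5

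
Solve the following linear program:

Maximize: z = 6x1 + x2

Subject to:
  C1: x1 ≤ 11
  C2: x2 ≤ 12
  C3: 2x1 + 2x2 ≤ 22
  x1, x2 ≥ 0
x1 = 11, x2 = 0, z = 66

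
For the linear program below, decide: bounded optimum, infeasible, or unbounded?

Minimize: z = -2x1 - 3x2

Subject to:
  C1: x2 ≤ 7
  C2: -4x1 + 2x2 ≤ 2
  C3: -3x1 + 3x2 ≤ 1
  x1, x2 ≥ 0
Feasible point: (0, 0) satisfies every constraint, so the LP is feasible.
Direction d = (1, 0): for each constraint row a, a·d ≤ 0 —
  (0)(1) + (1)(0) = 0 ≤ 0
  (-4)(1) + (2)(0) = -4 ≤ 0
  (-3)(1) + (3)(0) = -3 ≤ 0
and d ≥ 0, so (0, 0) + t·d stays feasible for every t ≥ 0. Along this ray z = -2x1 - 3x2 changes by -2 per unit t, so z → −∞.

The LP is unbounded; z can be made arbitrarily small.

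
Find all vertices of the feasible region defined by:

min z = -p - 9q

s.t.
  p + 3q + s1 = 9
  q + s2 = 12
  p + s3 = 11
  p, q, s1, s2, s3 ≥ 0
Each vertex is the intersection of two constraint boundaries that also satisfies all remaining constraints:
  p = 0 and q = 0 → (0, 0)
  p + 3q = 9 and q = 0 → (9, 0)
  p + 3q = 9 and p = 0 → (0, 3)

Vertices: (0, 0), (9, 0), (0, 3)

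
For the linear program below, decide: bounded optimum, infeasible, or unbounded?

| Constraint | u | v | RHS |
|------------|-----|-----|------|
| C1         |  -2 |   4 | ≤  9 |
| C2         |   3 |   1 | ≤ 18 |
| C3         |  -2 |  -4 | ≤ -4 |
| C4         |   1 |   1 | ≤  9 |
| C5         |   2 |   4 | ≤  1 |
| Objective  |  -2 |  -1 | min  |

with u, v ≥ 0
C5 requires 2u + 4v ≤ 1, while C3 (-2u - 4v ≤ -4) is equivalent to 2u + 4v ≥ 4. Together they would need 4 ≤ 2u + 4v ≤ 1, which is impossible since 4 > 1. No point satisfies all constraints.

Infeasible: no point satisfies all constraints simultaneously.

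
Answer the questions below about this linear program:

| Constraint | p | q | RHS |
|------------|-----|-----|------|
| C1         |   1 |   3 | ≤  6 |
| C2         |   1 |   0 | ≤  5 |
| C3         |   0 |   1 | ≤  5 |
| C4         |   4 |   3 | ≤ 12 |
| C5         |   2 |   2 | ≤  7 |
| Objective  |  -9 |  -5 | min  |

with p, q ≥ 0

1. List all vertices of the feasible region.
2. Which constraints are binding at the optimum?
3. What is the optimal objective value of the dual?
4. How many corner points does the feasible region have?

1. (0, 0), (3, 0), (2, 1.333), (0, 2)
2. C4, q ≥ 0
3. -27 (by strong duality, equal to the primal optimum)
4. 4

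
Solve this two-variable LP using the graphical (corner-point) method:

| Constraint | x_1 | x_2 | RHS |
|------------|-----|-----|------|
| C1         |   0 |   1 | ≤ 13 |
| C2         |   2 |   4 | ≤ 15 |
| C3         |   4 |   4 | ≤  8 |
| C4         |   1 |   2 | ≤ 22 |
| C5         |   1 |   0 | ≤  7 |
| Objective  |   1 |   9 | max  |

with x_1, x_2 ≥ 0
Each vertex is the intersection of two constraint boundaries that also satisfies all remaining constraints:
  x_1 = 0 and x_2 = 0 → (0, 0)
  4x_1 + 4x_2 = 8 and x_2 = 0 → (2, 0)
  4x_1 + 4x_2 = 8 and x_1 = 0 → (0, 2)

Evaluating z = x_1 + 9x_2 at each vertex:
  (0, 0): z = 0
  (2, 0): z = 2
  (0, 2): z = 18

The maximum is at (0, 2) with z = 18.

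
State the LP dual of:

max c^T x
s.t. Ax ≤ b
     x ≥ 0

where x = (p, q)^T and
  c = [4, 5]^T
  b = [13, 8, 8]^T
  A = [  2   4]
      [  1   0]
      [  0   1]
Minimize: z = 13y1 + 8y2 + 8y3

Subject to:
  C1: -2y1 - y2 ≤ -4
  C2: -4y1 - y3 ≤ -5
  y1, y2, y3 ≥ 0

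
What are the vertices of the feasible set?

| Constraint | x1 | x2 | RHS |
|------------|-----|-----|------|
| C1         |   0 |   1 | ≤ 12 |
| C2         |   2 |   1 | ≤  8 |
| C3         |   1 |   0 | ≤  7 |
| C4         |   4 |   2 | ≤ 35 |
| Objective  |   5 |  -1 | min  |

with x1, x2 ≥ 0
Each vertex is the intersection of two constraint boundaries that also satisfies all remaining constraints:
  x1 = 0 and x2 = 0 → (0, 0)
  2x1 + x2 = 8 and x2 = 0 → (4, 0)
  2x1 + x2 = 8 and x1 = 0 → (0, 8)

Vertices: (0, 0), (4, 0), (0, 8)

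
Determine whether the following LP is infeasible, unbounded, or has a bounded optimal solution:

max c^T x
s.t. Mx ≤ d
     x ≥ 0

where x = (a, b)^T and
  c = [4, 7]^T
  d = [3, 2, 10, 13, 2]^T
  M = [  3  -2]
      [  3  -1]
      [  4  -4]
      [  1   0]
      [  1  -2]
Feasible point: (0, 0) satisfies every constraint, so the LP is feasible.
Direction d = (0, 1): for each constraint row a, a·d ≤ 0 —
  (3)(0) + (-2)(1) = -2 ≤ 0
  (3)(0) + (-1)(1) = -1 ≤ 0
  (4)(0) + (-4)(1) = -4 ≤ 0
  (1)(0) + (0)(1) = 0 ≤ 0
  (1)(0) + (-2)(1) = -2 ≤ 0
and d ≥ 0, so (0, 0) + t·d stays feasible for every t ≥ 0. Along this ray z = 4a + 7b changes by 7 per unit t, so z → +∞.

The LP is unbounded; z can be made arbitrarily large.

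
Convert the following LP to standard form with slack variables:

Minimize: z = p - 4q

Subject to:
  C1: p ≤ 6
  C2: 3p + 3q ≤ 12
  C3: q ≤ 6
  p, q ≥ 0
min z = p - 4q

s.t.
  p + s1 = 6
  3p + 3q + s2 = 12
  q + s3 = 6
  p, q, s1, s2, s3 ≥ 0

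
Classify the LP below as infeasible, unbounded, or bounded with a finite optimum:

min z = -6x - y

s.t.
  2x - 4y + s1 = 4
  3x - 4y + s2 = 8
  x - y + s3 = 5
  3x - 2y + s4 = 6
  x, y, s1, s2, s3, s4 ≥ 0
Feasible point: (0, 0) satisfies every constraint, so the LP is feasible.
Direction d = (0, 1): for each constraint row a, a·d ≤ 0 —
  (2)(0) + (-4)(1) = -4 ≤ 0
  (3)(0) + (-4)(1) = -4 ≤ 0
  (1)(0) + (-1)(1) = -1 ≤ 0
  (3)(0) + (-2)(1) = -2 ≤ 0
and d ≥ 0, so (0, 0) + t·d stays feasible for every t ≥ 0. Along this ray z = -6x - y changes by -1 per unit t, so z → −∞.

Unbounded: there is a feasible ray along which z → −∞.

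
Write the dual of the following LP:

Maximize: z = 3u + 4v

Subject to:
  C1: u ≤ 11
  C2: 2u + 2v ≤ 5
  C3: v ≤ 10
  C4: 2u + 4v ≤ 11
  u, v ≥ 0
Minimize: z = 11y1 + 5y2 + 10y3 + 11y4

Subject to:
  C1: -y1 - 2y2 - 2y4 ≤ -3
  C2: -2y2 - y3 - 4y4 ≤ -4
  y1, y2, y3, y4 ≥ 0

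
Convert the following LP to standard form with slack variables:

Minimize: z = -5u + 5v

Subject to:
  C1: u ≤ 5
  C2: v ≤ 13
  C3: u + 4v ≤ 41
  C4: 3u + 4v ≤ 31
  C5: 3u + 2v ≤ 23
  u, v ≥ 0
min z = -5u + 5v

s.t.
  u + s1 = 5
  v + s2 = 13
  u + 4v + s3 = 41
  3u + 4v + s4 = 31
  3u + 2v + s5 = 23
  u, v, s1, s2, s3, s4, s5 ≥ 0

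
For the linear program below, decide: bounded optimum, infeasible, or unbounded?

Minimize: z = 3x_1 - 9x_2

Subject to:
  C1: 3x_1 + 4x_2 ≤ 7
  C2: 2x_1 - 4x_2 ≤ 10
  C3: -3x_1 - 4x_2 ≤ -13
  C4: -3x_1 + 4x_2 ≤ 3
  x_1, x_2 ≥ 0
C1 requires 3x_1 + 4x_2 ≤ 7, while C3 (-3x_1 - 4x_2 ≤ -13) is equivalent to 3x_1 + 4x_2 ≥ 13. Together they would need 13 ≤ 3x_1 + 4x_2 ≤ 7, which is impossible since 13 > 7. No point satisfies all constraints.

The feasible region is empty; the LP is infeasible.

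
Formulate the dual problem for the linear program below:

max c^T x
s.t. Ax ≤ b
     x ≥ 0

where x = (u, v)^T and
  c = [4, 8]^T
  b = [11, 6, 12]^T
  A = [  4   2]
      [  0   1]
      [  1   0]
Minimize: z = 11y1 + 6y2 + 12y3

Subject to:
  C1: -4y1 - y3 ≤ -4
  C2: -2y1 - y2 ≤ -8
  y1, y2, y3 ≥ 0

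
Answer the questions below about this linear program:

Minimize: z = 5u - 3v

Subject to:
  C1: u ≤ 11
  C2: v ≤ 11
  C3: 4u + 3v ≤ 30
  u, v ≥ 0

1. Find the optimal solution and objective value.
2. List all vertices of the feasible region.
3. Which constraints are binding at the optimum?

1. u = 0, v = 10, z = -30
2. (0, 0), (7.5, 0), (0, 10)
3. C3, u ≥ 0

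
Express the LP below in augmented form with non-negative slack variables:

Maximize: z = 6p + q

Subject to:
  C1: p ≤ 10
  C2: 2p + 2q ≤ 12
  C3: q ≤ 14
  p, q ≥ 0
max z = 6p + q

s.t.
  p + s1 = 10
  2p + 2q + s2 = 12
  q + s3 = 14
  p, q, s1, s2, s3 ≥ 0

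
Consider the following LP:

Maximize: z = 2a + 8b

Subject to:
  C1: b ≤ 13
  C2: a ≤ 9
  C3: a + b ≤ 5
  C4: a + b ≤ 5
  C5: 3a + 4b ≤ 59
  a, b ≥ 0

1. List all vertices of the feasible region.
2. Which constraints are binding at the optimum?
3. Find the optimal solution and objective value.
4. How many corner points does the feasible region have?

1. (0, 0), (5, 0), (0, 5)
2. C3, C4, a ≥ 0
3. a = 0, b = 5, z = 40
4. 3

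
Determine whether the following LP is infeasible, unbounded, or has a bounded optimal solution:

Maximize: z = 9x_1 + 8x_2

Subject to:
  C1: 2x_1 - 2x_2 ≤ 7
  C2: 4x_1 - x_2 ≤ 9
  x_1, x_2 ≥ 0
Feasible point: (0, 0) satisfies every constraint, so the LP is feasible.
Direction d = (0, 1): for each constraint row a, a·d ≤ 0 —
  (2)(0) + (-2)(1) = -2 ≤ 0
  (4)(0) + (-1)(1) = -1 ≤ 0
and d ≥ 0, so (0, 0) + t·d stays feasible for every t ≥ 0. Along this ray z = 9x_1 + 8x_2 changes by 8 per unit t, so z → +∞.

Unbounded: there is a feasible ray along which z → +∞.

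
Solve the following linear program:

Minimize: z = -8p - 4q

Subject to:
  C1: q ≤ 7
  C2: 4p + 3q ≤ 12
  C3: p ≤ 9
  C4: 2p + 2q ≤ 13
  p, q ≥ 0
Each vertex is the intersection of two constraint boundaries that also satisfies all remaining constraints:
  p = 0 and q = 0 → (0, 0)
  4p + 3q = 12 and q = 0 → (3, 0)
  4p + 3q = 12 and p = 0 → (0, 4)

Evaluating z = -8p - 4q at each vertex:
  (0, 0): z = 0
  (3, 0): z = -24
  (0, 4): z = -16

The minimum is at (3, 0) with z = -24.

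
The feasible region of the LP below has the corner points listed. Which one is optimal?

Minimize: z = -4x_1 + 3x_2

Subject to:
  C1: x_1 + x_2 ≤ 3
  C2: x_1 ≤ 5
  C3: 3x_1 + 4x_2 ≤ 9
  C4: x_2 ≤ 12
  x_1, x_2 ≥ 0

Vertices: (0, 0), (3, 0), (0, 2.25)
Evaluating z = -4x_1 + 3x_2 at each vertex:
  (0, 0): z = 0
  (3, 0): z = -12
  (0, 2.25): z = 6.75

The smallest value is z = -12, attained at (3, 0).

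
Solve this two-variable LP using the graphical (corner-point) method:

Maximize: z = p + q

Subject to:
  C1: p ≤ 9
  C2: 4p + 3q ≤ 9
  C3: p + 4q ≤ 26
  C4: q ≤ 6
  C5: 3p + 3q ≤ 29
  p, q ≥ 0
Each vertex is the intersection of two constraint boundaries that also satisfies all remaining constraints:
  p = 0 and q = 0 → (0, 0)
  4p + 3q = 9 and q = 0 → (2.25, 0)
  4p + 3q = 9 and p = 0 → (0, 3)

Evaluating z = p + q at each vertex:
  (0, 0): z = 0
  (2.25, 0): z = 2.25
  (0, 3): z = 3

The maximum is at (0, 3) with z = 3.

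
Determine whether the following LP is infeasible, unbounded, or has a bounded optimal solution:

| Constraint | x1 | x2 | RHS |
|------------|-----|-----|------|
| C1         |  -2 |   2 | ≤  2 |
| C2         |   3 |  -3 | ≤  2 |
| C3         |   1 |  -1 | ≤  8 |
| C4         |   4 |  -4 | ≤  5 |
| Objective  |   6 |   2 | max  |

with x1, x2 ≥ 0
Feasible point: (0, 0) satisfies every constraint, so the LP is feasible.
Direction d = (1, 1): for each constraint row a, a·d ≤ 0 —
  (-2)(1) + (2)(1) = 0 ≤ 0
  (3)(1) + (-3)(1) = 0 ≤ 0
  (1)(1) + (-1)(1) = 0 ≤ 0
  (4)(1) + (-4)(1) = 0 ≤ 0
and d ≥ 0, so (0, 0) + t·d stays feasible for every t ≥ 0. Along this ray z = 6x1 + 2x2 changes by 8 per unit t, so z → +∞.

Unbounded — the objective can increase without bound over the feasible region.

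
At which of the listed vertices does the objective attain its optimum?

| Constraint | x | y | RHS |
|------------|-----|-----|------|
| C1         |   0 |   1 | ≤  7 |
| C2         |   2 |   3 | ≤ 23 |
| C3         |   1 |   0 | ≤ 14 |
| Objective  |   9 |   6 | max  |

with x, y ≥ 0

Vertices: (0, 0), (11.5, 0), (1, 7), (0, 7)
Evaluating z = 9x + 6y at each vertex:
  (0, 0): z = 0
  (11.5, 0): z = 103.5
  (1, 7): z = 51
  (0, 7): z = 42

The largest value is z = 103.5, attained at (11.5, 0).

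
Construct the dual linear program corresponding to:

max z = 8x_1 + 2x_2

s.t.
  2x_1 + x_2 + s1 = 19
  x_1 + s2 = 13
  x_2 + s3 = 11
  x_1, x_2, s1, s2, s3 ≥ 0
Minimize: z = 19y1 + 13y2 + 11y3

Subject to:
  C1: -2y1 - y2 ≤ -8
  C2: -y1 - y3 ≤ -2
  y1, y2, y3 ≥ 0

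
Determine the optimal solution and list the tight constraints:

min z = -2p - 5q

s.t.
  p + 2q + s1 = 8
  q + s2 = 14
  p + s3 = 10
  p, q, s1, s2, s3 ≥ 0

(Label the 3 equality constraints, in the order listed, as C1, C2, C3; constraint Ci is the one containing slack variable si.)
Optimal: p = 0, q = 4
Binding: C1, p ≥ 0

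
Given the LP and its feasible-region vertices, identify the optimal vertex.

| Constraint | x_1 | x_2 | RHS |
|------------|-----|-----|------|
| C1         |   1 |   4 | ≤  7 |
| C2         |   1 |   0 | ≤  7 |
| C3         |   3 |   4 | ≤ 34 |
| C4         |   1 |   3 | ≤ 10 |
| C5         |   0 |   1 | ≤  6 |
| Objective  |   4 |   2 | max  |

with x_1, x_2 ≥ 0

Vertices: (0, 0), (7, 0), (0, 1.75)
(7, 0) with z = 28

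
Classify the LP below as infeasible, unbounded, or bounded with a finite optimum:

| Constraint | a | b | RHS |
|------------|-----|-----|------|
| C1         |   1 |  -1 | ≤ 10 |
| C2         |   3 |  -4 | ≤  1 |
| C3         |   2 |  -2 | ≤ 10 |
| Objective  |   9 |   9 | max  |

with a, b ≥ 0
Feasible point: (0, 0) satisfies every constraint, so the LP is feasible.
Direction d = (0, 1): for each constraint row a, a·d ≤ 0 —
  (1)(0) + (-1)(1) = -1 ≤ 0
  (3)(0) + (-4)(1) = -4 ≤ 0
  (2)(0) + (-2)(1) = -2 ≤ 0
and d ≥ 0, so (0, 0) + t·d stays feasible for every t ≥ 0. Along this ray z = 9a + 9b changes by 9 per unit t, so z → +∞.

Unbounded: there is a feasible ray along which z → +∞.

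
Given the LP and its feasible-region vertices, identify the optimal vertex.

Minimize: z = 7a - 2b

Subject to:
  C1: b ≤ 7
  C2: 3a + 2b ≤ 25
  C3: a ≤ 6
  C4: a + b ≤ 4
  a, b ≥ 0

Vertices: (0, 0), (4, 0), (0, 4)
Evaluating z = 7a - 2b at each vertex:
  (0, 0): z = 0
  (4, 0): z = 28
  (0, 4): z = -8

The smallest value is z = -8, attained at (0, 4).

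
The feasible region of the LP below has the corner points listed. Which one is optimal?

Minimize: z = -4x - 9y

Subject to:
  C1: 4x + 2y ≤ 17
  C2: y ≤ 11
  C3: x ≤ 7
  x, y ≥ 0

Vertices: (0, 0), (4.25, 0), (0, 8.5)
(0, 8.5) with z = -76.5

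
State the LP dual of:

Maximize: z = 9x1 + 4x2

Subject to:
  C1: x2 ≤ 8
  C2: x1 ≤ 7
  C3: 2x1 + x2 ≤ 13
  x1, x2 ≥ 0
Minimize: z = 8y1 + 7y2 + 13y3

Subject to:
  C1: -y2 - 2y3 ≤ -9
  C2: -y1 - y3 ≤ -4
  y1, y2, y3 ≥ 0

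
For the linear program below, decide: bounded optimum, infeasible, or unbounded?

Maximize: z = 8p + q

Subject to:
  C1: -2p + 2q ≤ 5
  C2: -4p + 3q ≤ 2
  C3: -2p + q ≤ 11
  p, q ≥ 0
Feasible point: (0, 0) satisfies every constraint, so the LP is feasible.
Direction d = (1, 0): for each constraint row a, a·d ≤ 0 —
  (-2)(1) + (2)(0) = -2 ≤ 0
  (-4)(1) + (3)(0) = -4 ≤ 0
  (-2)(1) + (1)(0) = -2 ≤ 0
and d ≥ 0, so (0, 0) + t·d stays feasible for every t ≥ 0. Along this ray z = 8p + q changes by 8 per unit t, so z → +∞.

Unbounded: there is a feasible ray along which z → +∞.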